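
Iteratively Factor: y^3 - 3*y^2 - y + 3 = (y + 1)*(y^2 - 4*y + 3) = (y - 1)*(y + 1)*(y - 3)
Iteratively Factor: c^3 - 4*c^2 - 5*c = (c)*(c^2 - 4*c - 5) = c*(c + 1)*(c - 5)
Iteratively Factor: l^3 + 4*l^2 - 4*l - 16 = (l + 4)*(l^2 - 4) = (l - 2)*(l + 4)*(l + 2)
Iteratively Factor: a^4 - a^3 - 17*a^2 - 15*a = (a)*(a^3 - a^2 - 17*a - 15) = a*(a - 5)*(a^2 + 4*a + 3) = a*(a - 5)*(a + 1)*(a + 3)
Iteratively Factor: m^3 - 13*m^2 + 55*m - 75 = (m - 5)*(m^2 - 8*m + 15) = (m - 5)^2*(m - 3)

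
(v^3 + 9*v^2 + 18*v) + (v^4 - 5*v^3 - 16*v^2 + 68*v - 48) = v^4 - 4*v^3 - 7*v^2 + 86*v - 48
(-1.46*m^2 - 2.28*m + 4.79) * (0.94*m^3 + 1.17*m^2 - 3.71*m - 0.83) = -1.3724*m^5 - 3.8514*m^4 + 7.2516*m^3 + 15.2749*m^2 - 15.8785*m - 3.9757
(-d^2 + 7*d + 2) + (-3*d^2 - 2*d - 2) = -4*d^2 + 5*d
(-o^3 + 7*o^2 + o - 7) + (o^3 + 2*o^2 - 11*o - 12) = 9*o^2 - 10*o - 19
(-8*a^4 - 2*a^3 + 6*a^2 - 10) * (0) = 0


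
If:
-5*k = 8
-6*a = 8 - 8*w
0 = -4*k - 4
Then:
No Solution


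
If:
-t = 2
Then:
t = -2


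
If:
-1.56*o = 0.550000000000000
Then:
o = -0.35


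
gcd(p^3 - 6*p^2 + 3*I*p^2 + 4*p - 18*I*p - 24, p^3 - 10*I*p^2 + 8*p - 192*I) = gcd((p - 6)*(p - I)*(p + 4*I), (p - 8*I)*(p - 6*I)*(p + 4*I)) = p + 4*I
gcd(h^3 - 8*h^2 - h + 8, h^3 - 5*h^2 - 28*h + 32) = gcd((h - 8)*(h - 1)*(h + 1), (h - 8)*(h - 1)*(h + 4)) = h^2 - 9*h + 8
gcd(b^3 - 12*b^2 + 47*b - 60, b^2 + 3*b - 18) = b - 3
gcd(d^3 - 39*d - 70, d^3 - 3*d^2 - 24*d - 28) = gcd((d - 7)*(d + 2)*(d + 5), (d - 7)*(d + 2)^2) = d^2 - 5*d - 14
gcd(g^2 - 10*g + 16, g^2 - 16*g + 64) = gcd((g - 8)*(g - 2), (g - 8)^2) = g - 8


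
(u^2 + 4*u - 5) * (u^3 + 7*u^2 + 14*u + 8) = u^5 + 11*u^4 + 37*u^3 + 29*u^2 - 38*u - 40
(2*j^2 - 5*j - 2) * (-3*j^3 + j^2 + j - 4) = -6*j^5 + 17*j^4 + 3*j^3 - 15*j^2 + 18*j + 8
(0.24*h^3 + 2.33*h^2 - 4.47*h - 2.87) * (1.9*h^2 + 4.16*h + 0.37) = 0.456*h^5 + 5.4254*h^4 + 1.2886*h^3 - 23.1861*h^2 - 13.5931*h - 1.0619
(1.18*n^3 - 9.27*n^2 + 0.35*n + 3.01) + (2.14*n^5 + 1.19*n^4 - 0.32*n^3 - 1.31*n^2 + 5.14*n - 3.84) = 2.14*n^5 + 1.19*n^4 + 0.86*n^3 - 10.58*n^2 + 5.49*n - 0.83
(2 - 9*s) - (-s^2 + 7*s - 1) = s^2 - 16*s + 3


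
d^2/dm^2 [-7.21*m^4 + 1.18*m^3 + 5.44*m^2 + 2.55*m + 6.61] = -86.52*m^2 + 7.08*m + 10.88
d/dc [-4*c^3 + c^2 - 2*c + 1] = -12*c^2 + 2*c - 2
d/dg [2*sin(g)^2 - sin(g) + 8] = (4*sin(g) - 1)*cos(g)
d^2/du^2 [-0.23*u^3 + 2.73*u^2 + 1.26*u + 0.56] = 5.46 - 1.38*u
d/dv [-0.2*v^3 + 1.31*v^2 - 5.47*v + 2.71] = -0.6*v^2 + 2.62*v - 5.47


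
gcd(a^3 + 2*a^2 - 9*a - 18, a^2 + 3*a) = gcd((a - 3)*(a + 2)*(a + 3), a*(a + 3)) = a + 3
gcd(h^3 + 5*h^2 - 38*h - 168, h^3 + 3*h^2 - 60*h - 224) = h^2 + 11*h + 28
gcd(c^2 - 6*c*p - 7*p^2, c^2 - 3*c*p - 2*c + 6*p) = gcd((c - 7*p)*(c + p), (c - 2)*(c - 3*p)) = 1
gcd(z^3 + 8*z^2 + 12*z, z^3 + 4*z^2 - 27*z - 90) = z + 6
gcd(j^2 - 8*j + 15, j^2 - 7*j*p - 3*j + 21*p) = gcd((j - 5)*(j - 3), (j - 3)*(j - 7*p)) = j - 3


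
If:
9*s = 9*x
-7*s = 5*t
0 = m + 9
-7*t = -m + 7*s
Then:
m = -9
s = 45/14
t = -9/2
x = 45/14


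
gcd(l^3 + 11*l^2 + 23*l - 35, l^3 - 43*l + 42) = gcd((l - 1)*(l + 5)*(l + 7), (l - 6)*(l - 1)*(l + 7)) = l^2 + 6*l - 7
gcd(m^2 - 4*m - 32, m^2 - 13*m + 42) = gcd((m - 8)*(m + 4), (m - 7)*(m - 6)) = 1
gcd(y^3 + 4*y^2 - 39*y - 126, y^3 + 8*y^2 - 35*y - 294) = y^2 + y - 42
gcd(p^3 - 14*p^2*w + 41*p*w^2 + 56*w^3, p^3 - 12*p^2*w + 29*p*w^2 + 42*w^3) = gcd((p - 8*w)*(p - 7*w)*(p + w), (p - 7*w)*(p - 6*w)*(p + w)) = p^2 - 6*p*w - 7*w^2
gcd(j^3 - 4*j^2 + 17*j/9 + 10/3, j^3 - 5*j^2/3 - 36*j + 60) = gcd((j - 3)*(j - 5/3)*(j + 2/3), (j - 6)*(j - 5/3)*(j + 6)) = j - 5/3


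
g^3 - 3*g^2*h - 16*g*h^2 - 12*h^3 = (g - 6*h)*(g + h)*(g + 2*h)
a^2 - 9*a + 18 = (a - 6)*(a - 3)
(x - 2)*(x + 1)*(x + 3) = x^3 + 2*x^2 - 5*x - 6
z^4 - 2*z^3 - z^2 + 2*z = z*(z - 2)*(z - 1)*(z + 1)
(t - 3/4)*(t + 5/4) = t^2 + t/2 - 15/16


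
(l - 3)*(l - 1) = l^2 - 4*l + 3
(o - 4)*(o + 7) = o^2 + 3*o - 28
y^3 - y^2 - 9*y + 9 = (y - 3)*(y - 1)*(y + 3)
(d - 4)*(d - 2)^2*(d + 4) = d^4 - 4*d^3 - 12*d^2 + 64*d - 64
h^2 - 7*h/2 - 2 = (h - 4)*(h + 1/2)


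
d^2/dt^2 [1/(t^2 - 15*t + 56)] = 2*(-t^2 + 15*t + (2*t - 15)^2 - 56)/(t^2 - 15*t + 56)^3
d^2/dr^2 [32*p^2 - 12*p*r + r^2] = 2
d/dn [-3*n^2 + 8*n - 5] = 8 - 6*n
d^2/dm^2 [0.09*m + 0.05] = 0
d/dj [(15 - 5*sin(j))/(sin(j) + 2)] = -25*cos(j)/(sin(j) + 2)^2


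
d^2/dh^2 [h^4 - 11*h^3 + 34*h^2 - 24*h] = 12*h^2 - 66*h + 68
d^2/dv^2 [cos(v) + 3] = -cos(v)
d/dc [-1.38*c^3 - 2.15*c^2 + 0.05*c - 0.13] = -4.14*c^2 - 4.3*c + 0.05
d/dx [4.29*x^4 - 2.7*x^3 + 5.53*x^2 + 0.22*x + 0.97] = 17.16*x^3 - 8.1*x^2 + 11.06*x + 0.22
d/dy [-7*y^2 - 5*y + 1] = -14*y - 5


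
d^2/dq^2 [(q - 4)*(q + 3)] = 2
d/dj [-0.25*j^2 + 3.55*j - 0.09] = 3.55 - 0.5*j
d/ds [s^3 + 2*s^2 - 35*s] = 3*s^2 + 4*s - 35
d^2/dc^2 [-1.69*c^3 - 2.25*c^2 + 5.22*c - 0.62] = -10.14*c - 4.5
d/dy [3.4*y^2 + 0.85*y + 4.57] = 6.8*y + 0.85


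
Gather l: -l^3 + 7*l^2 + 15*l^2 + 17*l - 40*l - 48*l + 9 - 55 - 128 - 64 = -l^3 + 22*l^2 - 71*l - 238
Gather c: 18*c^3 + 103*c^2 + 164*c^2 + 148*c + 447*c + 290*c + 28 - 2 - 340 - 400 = 18*c^3 + 267*c^2 + 885*c - 714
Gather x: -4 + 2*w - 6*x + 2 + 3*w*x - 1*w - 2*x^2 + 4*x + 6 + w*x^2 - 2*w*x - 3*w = -2*w + x^2*(w - 2) + x*(w - 2) + 4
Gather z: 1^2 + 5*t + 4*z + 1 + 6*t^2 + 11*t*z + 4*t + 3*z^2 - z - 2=6*t^2 + 9*t + 3*z^2 + z*(11*t + 3)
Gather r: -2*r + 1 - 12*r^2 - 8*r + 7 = -12*r^2 - 10*r + 8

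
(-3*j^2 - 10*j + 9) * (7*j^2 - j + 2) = -21*j^4 - 67*j^3 + 67*j^2 - 29*j + 18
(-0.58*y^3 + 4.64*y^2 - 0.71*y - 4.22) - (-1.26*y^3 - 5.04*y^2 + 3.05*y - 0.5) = 0.68*y^3 + 9.68*y^2 - 3.76*y - 3.72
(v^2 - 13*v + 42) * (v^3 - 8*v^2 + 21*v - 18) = v^5 - 21*v^4 + 167*v^3 - 627*v^2 + 1116*v - 756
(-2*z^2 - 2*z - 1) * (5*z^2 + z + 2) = -10*z^4 - 12*z^3 - 11*z^2 - 5*z - 2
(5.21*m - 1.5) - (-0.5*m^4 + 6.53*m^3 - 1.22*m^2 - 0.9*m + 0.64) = 0.5*m^4 - 6.53*m^3 + 1.22*m^2 + 6.11*m - 2.14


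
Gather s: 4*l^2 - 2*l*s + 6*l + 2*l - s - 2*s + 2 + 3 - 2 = 4*l^2 + 8*l + s*(-2*l - 3) + 3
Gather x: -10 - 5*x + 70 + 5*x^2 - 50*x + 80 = 5*x^2 - 55*x + 140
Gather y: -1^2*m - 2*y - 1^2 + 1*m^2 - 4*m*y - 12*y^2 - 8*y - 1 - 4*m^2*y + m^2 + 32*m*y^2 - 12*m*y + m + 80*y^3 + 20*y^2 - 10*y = 2*m^2 + 80*y^3 + y^2*(32*m + 8) + y*(-4*m^2 - 16*m - 20) - 2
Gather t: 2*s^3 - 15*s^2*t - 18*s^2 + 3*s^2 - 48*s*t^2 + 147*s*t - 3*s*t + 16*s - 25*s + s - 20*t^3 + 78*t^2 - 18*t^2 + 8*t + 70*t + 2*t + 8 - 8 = 2*s^3 - 15*s^2 - 8*s - 20*t^3 + t^2*(60 - 48*s) + t*(-15*s^2 + 144*s + 80)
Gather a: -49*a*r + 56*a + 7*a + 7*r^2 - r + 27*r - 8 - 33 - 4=a*(63 - 49*r) + 7*r^2 + 26*r - 45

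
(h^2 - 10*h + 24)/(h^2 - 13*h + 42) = (h - 4)/(h - 7)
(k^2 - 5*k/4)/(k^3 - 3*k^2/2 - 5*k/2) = (5 - 4*k)/(2*(-2*k^2 + 3*k + 5))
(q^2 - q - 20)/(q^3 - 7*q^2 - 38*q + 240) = (q + 4)/(q^2 - 2*q - 48)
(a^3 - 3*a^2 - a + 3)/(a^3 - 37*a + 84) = (a^2 - 1)/(a^2 + 3*a - 28)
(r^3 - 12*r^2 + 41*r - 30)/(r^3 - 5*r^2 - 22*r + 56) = (r^3 - 12*r^2 + 41*r - 30)/(r^3 - 5*r^2 - 22*r + 56)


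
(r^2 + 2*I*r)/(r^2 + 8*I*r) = (r + 2*I)/(r + 8*I)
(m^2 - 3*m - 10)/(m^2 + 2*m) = (m - 5)/m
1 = 1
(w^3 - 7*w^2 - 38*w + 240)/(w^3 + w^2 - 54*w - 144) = (w - 5)/(w + 3)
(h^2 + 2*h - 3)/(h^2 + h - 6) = (h - 1)/(h - 2)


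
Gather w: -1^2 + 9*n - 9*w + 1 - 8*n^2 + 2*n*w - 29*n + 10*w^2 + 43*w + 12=-8*n^2 - 20*n + 10*w^2 + w*(2*n + 34) + 12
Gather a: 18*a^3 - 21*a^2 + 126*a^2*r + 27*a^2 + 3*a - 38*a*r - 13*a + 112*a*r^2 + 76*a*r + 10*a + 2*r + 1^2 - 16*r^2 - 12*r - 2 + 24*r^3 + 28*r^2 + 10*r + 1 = 18*a^3 + a^2*(126*r + 6) + a*(112*r^2 + 38*r) + 24*r^3 + 12*r^2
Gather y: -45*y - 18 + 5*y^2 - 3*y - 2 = 5*y^2 - 48*y - 20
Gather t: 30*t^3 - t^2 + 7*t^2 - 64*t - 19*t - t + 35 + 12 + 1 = 30*t^3 + 6*t^2 - 84*t + 48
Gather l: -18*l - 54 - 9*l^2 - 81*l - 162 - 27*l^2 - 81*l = -36*l^2 - 180*l - 216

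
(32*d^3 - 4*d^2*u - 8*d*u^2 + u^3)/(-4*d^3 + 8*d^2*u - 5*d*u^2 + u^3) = (-16*d^2 - 6*d*u + u^2)/(2*d^2 - 3*d*u + u^2)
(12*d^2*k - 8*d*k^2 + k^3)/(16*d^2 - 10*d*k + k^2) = k*(6*d - k)/(8*d - k)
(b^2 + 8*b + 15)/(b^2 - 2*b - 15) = (b + 5)/(b - 5)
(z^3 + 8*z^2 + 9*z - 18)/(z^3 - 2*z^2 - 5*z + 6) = (z^2 + 9*z + 18)/(z^2 - z - 6)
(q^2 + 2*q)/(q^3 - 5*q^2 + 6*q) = (q + 2)/(q^2 - 5*q + 6)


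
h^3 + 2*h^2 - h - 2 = (h - 1)*(h + 1)*(h + 2)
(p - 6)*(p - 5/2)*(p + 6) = p^3 - 5*p^2/2 - 36*p + 90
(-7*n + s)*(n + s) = -7*n^2 - 6*n*s + s^2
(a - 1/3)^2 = a^2 - 2*a/3 + 1/9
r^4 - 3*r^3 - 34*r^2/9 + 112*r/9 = r*(r - 8/3)*(r - 7/3)*(r + 2)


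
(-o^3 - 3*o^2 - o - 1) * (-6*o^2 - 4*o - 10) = 6*o^5 + 22*o^4 + 28*o^3 + 40*o^2 + 14*o + 10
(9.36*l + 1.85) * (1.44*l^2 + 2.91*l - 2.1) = 13.4784*l^3 + 29.9016*l^2 - 14.2725*l - 3.885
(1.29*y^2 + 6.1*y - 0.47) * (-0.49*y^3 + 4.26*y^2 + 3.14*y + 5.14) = -0.6321*y^5 + 2.5064*y^4 + 30.2669*y^3 + 23.7824*y^2 + 29.8782*y - 2.4158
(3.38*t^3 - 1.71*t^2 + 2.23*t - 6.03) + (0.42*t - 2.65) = 3.38*t^3 - 1.71*t^2 + 2.65*t - 8.68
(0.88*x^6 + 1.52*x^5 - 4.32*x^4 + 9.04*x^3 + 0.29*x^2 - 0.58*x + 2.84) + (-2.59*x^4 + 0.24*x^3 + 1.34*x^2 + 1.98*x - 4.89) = 0.88*x^6 + 1.52*x^5 - 6.91*x^4 + 9.28*x^3 + 1.63*x^2 + 1.4*x - 2.05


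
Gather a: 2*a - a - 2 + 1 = a - 1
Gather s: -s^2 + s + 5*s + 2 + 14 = -s^2 + 6*s + 16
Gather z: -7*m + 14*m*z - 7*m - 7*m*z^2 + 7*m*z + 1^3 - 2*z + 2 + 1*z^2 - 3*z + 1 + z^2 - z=-14*m + z^2*(2 - 7*m) + z*(21*m - 6) + 4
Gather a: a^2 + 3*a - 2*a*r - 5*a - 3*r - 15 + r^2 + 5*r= a^2 + a*(-2*r - 2) + r^2 + 2*r - 15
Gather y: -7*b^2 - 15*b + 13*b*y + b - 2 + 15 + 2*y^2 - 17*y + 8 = -7*b^2 - 14*b + 2*y^2 + y*(13*b - 17) + 21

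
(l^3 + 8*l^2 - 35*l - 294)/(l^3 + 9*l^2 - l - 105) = (l^2 + l - 42)/(l^2 + 2*l - 15)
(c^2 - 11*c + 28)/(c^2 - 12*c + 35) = (c - 4)/(c - 5)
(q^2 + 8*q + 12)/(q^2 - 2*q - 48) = (q + 2)/(q - 8)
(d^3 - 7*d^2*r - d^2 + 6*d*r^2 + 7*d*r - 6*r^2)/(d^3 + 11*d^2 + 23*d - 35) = (d^2 - 7*d*r + 6*r^2)/(d^2 + 12*d + 35)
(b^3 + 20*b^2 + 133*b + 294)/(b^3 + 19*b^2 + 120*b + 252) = (b + 7)/(b + 6)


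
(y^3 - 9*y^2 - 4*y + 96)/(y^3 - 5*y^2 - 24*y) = (y - 4)/y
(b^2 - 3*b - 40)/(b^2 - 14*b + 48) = (b + 5)/(b - 6)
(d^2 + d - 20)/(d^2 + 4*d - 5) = (d - 4)/(d - 1)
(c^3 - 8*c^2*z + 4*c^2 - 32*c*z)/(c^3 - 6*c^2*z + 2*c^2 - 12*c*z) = (c^2 - 8*c*z + 4*c - 32*z)/(c^2 - 6*c*z + 2*c - 12*z)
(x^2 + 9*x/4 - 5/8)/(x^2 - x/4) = (x + 5/2)/x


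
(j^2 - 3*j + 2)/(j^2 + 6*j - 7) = (j - 2)/(j + 7)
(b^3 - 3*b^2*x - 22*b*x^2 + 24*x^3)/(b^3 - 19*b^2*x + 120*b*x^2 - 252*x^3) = (b^2 + 3*b*x - 4*x^2)/(b^2 - 13*b*x + 42*x^2)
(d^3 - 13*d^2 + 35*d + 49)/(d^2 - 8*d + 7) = (d^2 - 6*d - 7)/(d - 1)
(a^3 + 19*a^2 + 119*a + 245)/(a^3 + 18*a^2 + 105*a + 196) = (a + 5)/(a + 4)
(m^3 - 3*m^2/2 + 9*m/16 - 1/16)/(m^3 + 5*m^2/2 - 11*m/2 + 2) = (16*m^2 - 8*m + 1)/(8*(2*m^2 + 7*m - 4))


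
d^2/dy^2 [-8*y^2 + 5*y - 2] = -16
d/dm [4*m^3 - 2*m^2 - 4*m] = 12*m^2 - 4*m - 4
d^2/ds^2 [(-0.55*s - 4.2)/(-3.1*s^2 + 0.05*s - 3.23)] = ((0.55*s + 4.2)*(6.2*s - 0.05)*(12.4*s - 0.1) - (10.23*s + 25.985)*(3.1*s^2 - 0.05*s + 3.23))/(3.1*s^2 - 0.05*s + 3.23)^3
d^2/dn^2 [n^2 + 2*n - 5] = 2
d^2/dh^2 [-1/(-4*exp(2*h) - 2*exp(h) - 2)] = ((4*exp(h) + 1)^2*exp(h) - (8*exp(h) + 1)*(2*exp(2*h) + exp(h) + 1)/2)*exp(h)/(2*exp(2*h) + exp(h) + 1)^3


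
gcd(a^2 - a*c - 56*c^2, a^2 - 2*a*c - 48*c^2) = a - 8*c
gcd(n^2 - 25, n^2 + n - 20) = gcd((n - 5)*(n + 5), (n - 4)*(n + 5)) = n + 5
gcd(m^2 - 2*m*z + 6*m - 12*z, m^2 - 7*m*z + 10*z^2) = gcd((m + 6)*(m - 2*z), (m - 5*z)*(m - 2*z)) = -m + 2*z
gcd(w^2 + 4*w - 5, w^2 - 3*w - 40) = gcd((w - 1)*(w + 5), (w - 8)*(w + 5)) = w + 5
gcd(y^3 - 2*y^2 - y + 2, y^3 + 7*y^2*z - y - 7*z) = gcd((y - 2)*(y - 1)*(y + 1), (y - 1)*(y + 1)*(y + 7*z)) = y^2 - 1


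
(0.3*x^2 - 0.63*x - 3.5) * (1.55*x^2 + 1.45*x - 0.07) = 0.465*x^4 - 0.5415*x^3 - 6.3595*x^2 - 5.0309*x + 0.245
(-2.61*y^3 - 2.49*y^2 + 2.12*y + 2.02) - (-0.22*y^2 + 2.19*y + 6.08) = -2.61*y^3 - 2.27*y^2 - 0.0699999999999998*y - 4.06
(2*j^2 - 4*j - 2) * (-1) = -2*j^2 + 4*j + 2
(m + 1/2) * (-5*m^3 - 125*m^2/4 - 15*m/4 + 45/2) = -5*m^4 - 135*m^3/4 - 155*m^2/8 + 165*m/8 + 45/4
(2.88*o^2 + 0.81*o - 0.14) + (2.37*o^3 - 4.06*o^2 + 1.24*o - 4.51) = 2.37*o^3 - 1.18*o^2 + 2.05*o - 4.65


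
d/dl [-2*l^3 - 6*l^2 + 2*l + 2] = -6*l^2 - 12*l + 2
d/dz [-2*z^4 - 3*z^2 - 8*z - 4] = -8*z^3 - 6*z - 8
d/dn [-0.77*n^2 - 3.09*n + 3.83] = -1.54*n - 3.09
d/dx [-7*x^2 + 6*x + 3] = 6 - 14*x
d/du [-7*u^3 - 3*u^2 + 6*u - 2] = -21*u^2 - 6*u + 6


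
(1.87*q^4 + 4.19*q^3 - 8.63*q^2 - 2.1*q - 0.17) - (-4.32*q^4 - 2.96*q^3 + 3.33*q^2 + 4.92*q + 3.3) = 6.19*q^4 + 7.15*q^3 - 11.96*q^2 - 7.02*q - 3.47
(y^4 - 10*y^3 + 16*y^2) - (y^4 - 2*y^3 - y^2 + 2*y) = -8*y^3 + 17*y^2 - 2*y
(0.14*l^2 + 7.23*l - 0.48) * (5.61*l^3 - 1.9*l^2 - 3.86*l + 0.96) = 0.7854*l^5 + 40.2943*l^4 - 16.9702*l^3 - 26.8614*l^2 + 8.7936*l - 0.4608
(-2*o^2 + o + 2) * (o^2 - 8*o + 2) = -2*o^4 + 17*o^3 - 10*o^2 - 14*o + 4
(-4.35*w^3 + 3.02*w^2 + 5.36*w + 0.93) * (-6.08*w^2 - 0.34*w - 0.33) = 26.448*w^5 - 16.8826*w^4 - 32.1801*w^3 - 8.4734*w^2 - 2.085*w - 0.3069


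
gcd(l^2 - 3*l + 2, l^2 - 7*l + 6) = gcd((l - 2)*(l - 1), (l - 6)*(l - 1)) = l - 1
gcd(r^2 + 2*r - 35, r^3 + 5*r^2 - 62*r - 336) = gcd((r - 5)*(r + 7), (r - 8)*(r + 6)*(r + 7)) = r + 7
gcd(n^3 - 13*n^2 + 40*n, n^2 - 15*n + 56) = n - 8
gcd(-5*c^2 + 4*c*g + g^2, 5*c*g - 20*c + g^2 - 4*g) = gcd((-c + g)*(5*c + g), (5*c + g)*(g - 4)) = 5*c + g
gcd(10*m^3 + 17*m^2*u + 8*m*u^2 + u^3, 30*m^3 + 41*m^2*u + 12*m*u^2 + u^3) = 5*m^2 + 6*m*u + u^2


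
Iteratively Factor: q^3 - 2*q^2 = (q)*(q^2 - 2*q) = q^2*(q - 2)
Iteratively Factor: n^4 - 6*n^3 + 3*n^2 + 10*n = (n - 5)*(n^3 - n^2 - 2*n) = n*(n - 5)*(n^2 - n - 2) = n*(n - 5)*(n - 2)*(n + 1)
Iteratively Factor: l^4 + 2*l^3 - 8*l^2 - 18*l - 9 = (l - 3)*(l^3 + 5*l^2 + 7*l + 3) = (l - 3)*(l + 1)*(l^2 + 4*l + 3) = (l - 3)*(l + 1)^2*(l + 3)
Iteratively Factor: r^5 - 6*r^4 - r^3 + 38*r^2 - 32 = (r - 4)*(r^4 - 2*r^3 - 9*r^2 + 2*r + 8) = (r - 4)^2*(r^3 + 2*r^2 - r - 2) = (r - 4)^2*(r - 1)*(r^2 + 3*r + 2) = (r - 4)^2*(r - 1)*(r + 2)*(r + 1)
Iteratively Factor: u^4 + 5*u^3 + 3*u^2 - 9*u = (u + 3)*(u^3 + 2*u^2 - 3*u) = (u + 3)^2*(u^2 - u) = u*(u + 3)^2*(u - 1)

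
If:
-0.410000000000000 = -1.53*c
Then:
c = 0.27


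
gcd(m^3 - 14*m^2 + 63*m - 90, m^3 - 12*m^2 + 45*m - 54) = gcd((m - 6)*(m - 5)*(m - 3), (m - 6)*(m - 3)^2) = m^2 - 9*m + 18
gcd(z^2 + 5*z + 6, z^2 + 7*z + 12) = z + 3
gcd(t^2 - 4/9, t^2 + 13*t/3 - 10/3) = t - 2/3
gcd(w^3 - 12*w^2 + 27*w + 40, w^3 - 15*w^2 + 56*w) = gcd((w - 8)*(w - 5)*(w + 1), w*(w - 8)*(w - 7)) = w - 8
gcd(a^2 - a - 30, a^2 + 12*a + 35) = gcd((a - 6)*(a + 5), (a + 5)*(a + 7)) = a + 5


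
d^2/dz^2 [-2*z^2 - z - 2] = -4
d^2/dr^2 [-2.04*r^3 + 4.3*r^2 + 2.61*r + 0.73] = 8.6 - 12.24*r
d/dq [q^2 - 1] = 2*q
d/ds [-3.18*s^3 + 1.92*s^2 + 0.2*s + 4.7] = -9.54*s^2 + 3.84*s + 0.2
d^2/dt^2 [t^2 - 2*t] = 2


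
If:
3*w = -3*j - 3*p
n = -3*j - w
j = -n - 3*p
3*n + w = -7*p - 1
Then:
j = 4/19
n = -7/19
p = 1/19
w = -5/19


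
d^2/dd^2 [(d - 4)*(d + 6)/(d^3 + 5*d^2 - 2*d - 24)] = 2*(d^6 + 6*d^5 - 108*d^4 - 728*d^3 - 1008*d^2 - 288*d - 2496)/(d^9 + 15*d^8 + 69*d^7 - 7*d^6 - 858*d^5 - 1452*d^4 + 3160*d^3 + 8352*d^2 - 3456*d - 13824)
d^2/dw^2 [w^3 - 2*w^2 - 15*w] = 6*w - 4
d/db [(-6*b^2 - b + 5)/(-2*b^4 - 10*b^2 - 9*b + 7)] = ((12*b + 1)*(2*b^4 + 10*b^2 + 9*b - 7) - (6*b^2 + b - 5)*(8*b^3 + 20*b + 9))/(2*b^4 + 10*b^2 + 9*b - 7)^2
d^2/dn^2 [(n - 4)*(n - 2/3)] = 2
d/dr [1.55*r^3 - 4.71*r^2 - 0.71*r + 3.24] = 4.65*r^2 - 9.42*r - 0.71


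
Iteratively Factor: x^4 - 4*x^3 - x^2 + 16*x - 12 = (x + 2)*(x^3 - 6*x^2 + 11*x - 6) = (x - 2)*(x + 2)*(x^2 - 4*x + 3) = (x - 3)*(x - 2)*(x + 2)*(x - 1)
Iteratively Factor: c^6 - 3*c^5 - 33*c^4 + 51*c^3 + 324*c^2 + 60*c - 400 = (c - 5)*(c^5 + 2*c^4 - 23*c^3 - 64*c^2 + 4*c + 80) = (c - 5)*(c + 4)*(c^4 - 2*c^3 - 15*c^2 - 4*c + 20) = (c - 5)*(c + 2)*(c + 4)*(c^3 - 4*c^2 - 7*c + 10) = (c - 5)^2*(c + 2)*(c + 4)*(c^2 + c - 2) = (c - 5)^2*(c + 2)^2*(c + 4)*(c - 1)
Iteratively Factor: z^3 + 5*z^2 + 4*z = (z + 4)*(z^2 + z) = z*(z + 4)*(z + 1)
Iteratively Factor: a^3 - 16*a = (a)*(a^2 - 16) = a*(a - 4)*(a + 4)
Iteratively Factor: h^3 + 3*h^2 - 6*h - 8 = (h + 4)*(h^2 - h - 2) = (h + 1)*(h + 4)*(h - 2)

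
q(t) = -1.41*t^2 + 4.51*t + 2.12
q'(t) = 4.51 - 2.82*t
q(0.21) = 3.00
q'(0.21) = 3.92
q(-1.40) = -6.96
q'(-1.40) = 8.46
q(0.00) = 2.12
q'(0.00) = 4.51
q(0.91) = 5.06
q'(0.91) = 1.94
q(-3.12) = -25.68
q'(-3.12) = 13.31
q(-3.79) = -35.23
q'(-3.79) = 15.20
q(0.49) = 3.99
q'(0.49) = 3.13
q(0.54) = 4.14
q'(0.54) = 2.99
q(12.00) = -146.80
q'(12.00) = -29.33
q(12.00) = -146.80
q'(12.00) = -29.33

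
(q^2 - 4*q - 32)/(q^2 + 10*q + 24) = (q - 8)/(q + 6)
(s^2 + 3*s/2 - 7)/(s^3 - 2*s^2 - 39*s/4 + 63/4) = 2*(2*s^2 + 3*s - 14)/(4*s^3 - 8*s^2 - 39*s + 63)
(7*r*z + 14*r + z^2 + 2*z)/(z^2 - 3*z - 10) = (7*r + z)/(z - 5)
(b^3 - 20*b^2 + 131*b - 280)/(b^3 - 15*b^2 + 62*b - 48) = (b^2 - 12*b + 35)/(b^2 - 7*b + 6)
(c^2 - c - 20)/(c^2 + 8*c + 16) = (c - 5)/(c + 4)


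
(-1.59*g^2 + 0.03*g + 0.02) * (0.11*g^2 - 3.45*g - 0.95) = -0.1749*g^4 + 5.4888*g^3 + 1.4092*g^2 - 0.0975*g - 0.019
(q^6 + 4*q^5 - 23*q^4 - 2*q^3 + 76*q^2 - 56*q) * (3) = 3*q^6 + 12*q^5 - 69*q^4 - 6*q^3 + 228*q^2 - 168*q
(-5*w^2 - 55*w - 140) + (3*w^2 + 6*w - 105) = -2*w^2 - 49*w - 245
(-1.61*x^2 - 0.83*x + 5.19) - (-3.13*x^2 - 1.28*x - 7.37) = 1.52*x^2 + 0.45*x + 12.56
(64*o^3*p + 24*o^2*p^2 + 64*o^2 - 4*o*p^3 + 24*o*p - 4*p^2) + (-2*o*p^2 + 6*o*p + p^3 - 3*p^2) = 64*o^3*p + 24*o^2*p^2 + 64*o^2 - 4*o*p^3 - 2*o*p^2 + 30*o*p + p^3 - 7*p^2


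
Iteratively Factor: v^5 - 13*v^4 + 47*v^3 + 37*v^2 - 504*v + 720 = (v - 5)*(v^4 - 8*v^3 + 7*v^2 + 72*v - 144) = (v - 5)*(v - 3)*(v^3 - 5*v^2 - 8*v + 48) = (v - 5)*(v - 3)*(v + 3)*(v^2 - 8*v + 16) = (v - 5)*(v - 4)*(v - 3)*(v + 3)*(v - 4)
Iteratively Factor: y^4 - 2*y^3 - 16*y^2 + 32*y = (y + 4)*(y^3 - 6*y^2 + 8*y) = (y - 2)*(y + 4)*(y^2 - 4*y) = y*(y - 2)*(y + 4)*(y - 4)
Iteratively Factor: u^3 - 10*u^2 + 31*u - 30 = (u - 3)*(u^2 - 7*u + 10) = (u - 5)*(u - 3)*(u - 2)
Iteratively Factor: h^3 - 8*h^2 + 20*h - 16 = (h - 2)*(h^2 - 6*h + 8) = (h - 4)*(h - 2)*(h - 2)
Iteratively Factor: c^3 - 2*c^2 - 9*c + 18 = (c + 3)*(c^2 - 5*c + 6) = (c - 3)*(c + 3)*(c - 2)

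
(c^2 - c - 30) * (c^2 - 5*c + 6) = c^4 - 6*c^3 - 19*c^2 + 144*c - 180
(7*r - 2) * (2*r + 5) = 14*r^2 + 31*r - 10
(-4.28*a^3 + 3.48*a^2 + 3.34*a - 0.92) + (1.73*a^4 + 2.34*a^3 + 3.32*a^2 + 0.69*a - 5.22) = 1.73*a^4 - 1.94*a^3 + 6.8*a^2 + 4.03*a - 6.14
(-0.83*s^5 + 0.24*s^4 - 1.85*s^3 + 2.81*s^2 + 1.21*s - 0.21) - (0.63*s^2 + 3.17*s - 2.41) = -0.83*s^5 + 0.24*s^4 - 1.85*s^3 + 2.18*s^2 - 1.96*s + 2.2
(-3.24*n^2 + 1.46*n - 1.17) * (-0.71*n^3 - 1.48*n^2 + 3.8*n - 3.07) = 2.3004*n^5 + 3.7586*n^4 - 13.6421*n^3 + 17.2264*n^2 - 8.9282*n + 3.5919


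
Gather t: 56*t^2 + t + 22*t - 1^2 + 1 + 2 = 56*t^2 + 23*t + 2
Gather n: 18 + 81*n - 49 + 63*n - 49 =144*n - 80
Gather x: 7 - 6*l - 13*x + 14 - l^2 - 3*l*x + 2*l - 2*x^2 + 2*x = -l^2 - 4*l - 2*x^2 + x*(-3*l - 11) + 21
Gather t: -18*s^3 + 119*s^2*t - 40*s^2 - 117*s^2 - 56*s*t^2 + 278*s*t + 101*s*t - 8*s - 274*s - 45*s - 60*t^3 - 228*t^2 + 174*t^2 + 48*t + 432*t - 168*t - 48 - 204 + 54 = -18*s^3 - 157*s^2 - 327*s - 60*t^3 + t^2*(-56*s - 54) + t*(119*s^2 + 379*s + 312) - 198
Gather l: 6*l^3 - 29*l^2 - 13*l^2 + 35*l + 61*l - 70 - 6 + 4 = 6*l^3 - 42*l^2 + 96*l - 72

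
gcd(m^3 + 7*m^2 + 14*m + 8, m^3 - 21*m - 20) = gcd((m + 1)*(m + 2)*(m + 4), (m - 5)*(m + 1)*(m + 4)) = m^2 + 5*m + 4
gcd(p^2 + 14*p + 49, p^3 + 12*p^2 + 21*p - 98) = p^2 + 14*p + 49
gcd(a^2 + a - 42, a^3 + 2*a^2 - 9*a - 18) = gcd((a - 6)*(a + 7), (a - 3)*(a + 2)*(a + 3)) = 1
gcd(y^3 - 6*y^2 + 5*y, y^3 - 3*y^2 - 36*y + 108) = 1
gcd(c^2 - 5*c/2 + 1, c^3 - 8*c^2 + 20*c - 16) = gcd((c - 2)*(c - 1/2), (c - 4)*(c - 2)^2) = c - 2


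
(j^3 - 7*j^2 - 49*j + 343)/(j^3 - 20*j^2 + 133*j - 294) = (j + 7)/(j - 6)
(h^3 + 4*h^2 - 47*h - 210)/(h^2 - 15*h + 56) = (h^2 + 11*h + 30)/(h - 8)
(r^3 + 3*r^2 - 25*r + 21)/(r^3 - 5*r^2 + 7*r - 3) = (r + 7)/(r - 1)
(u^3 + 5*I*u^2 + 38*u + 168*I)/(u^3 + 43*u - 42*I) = (u + 4*I)/(u - I)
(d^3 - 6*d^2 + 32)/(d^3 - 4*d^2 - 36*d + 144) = (d^2 - 2*d - 8)/(d^2 - 36)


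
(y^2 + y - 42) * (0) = 0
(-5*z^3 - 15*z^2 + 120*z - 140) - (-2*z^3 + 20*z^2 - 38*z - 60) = -3*z^3 - 35*z^2 + 158*z - 80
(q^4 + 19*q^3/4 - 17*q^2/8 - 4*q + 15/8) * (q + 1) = q^5 + 23*q^4/4 + 21*q^3/8 - 49*q^2/8 - 17*q/8 + 15/8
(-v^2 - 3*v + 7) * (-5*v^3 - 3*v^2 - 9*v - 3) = 5*v^5 + 18*v^4 - 17*v^3 + 9*v^2 - 54*v - 21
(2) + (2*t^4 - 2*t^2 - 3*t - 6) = 2*t^4 - 2*t^2 - 3*t - 4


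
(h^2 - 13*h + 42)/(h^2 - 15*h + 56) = (h - 6)/(h - 8)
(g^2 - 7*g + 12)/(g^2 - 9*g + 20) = (g - 3)/(g - 5)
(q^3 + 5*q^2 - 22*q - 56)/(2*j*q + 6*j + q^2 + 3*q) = (q^3 + 5*q^2 - 22*q - 56)/(2*j*q + 6*j + q^2 + 3*q)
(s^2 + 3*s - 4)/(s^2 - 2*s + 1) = (s + 4)/(s - 1)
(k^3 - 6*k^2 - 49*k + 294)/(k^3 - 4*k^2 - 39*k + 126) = (k^2 + k - 42)/(k^2 + 3*k - 18)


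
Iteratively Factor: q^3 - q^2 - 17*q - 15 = (q + 1)*(q^2 - 2*q - 15) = (q - 5)*(q + 1)*(q + 3)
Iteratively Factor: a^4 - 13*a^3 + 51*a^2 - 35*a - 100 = (a - 5)*(a^3 - 8*a^2 + 11*a + 20) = (a - 5)^2*(a^2 - 3*a - 4) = (a - 5)^2*(a + 1)*(a - 4)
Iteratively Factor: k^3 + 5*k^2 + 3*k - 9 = (k + 3)*(k^2 + 2*k - 3) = (k + 3)^2*(k - 1)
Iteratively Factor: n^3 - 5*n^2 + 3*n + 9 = (n - 3)*(n^2 - 2*n - 3) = (n - 3)*(n + 1)*(n - 3)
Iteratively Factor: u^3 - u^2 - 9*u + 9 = (u - 3)*(u^2 + 2*u - 3) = (u - 3)*(u + 3)*(u - 1)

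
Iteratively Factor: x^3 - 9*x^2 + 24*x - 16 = (x - 1)*(x^2 - 8*x + 16) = (x - 4)*(x - 1)*(x - 4)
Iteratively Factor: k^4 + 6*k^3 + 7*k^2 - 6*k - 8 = (k + 4)*(k^3 + 2*k^2 - k - 2) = (k - 1)*(k + 4)*(k^2 + 3*k + 2) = (k - 1)*(k + 1)*(k + 4)*(k + 2)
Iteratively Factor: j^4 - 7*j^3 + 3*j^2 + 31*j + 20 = (j - 4)*(j^3 - 3*j^2 - 9*j - 5) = (j - 4)*(j + 1)*(j^2 - 4*j - 5) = (j - 5)*(j - 4)*(j + 1)*(j + 1)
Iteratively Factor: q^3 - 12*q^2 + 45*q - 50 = (q - 5)*(q^2 - 7*q + 10) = (q - 5)^2*(q - 2)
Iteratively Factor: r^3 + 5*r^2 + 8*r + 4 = (r + 2)*(r^2 + 3*r + 2) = (r + 1)*(r + 2)*(r + 2)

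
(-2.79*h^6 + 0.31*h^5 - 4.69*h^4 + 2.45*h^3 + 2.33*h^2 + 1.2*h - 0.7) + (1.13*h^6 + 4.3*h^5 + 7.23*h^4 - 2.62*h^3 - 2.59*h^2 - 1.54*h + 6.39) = -1.66*h^6 + 4.61*h^5 + 2.54*h^4 - 0.17*h^3 - 0.26*h^2 - 0.34*h + 5.69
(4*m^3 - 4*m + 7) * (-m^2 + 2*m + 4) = -4*m^5 + 8*m^4 + 20*m^3 - 15*m^2 - 2*m + 28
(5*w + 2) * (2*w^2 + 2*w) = 10*w^3 + 14*w^2 + 4*w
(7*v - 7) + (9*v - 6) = 16*v - 13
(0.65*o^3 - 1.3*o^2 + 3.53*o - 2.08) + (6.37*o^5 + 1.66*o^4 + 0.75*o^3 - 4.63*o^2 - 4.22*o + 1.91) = 6.37*o^5 + 1.66*o^4 + 1.4*o^3 - 5.93*o^2 - 0.69*o - 0.17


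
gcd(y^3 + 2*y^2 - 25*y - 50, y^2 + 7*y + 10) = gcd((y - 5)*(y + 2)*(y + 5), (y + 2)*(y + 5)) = y^2 + 7*y + 10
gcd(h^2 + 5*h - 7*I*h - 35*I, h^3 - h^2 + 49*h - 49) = h - 7*I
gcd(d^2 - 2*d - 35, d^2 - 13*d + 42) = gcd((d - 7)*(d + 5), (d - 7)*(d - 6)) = d - 7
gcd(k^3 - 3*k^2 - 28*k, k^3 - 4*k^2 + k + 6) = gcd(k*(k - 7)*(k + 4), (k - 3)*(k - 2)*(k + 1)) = 1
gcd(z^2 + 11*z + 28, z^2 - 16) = z + 4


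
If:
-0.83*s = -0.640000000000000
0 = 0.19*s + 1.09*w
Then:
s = 0.77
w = -0.13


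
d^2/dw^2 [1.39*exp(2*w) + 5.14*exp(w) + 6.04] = (5.56*exp(w) + 5.14)*exp(w)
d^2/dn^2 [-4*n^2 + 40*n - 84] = -8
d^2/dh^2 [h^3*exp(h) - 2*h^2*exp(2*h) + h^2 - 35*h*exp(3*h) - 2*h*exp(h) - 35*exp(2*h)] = h^3*exp(h) - 8*h^2*exp(2*h) + 6*h^2*exp(h) - 315*h*exp(3*h) - 16*h*exp(2*h) + 4*h*exp(h) - 210*exp(3*h) - 144*exp(2*h) - 4*exp(h) + 2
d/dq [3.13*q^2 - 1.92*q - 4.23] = 6.26*q - 1.92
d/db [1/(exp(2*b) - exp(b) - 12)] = (1 - 2*exp(b))*exp(b)/(-exp(2*b) + exp(b) + 12)^2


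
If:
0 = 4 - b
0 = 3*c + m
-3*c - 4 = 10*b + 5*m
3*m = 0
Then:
No Solution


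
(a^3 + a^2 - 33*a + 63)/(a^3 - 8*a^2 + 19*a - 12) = (a^2 + 4*a - 21)/(a^2 - 5*a + 4)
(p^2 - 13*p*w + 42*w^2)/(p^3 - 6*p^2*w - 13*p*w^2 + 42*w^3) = (p - 6*w)/(p^2 + p*w - 6*w^2)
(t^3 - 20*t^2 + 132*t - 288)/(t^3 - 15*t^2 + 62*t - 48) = (t - 6)/(t - 1)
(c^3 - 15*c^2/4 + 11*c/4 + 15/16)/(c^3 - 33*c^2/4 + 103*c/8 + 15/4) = (c - 3/2)/(c - 6)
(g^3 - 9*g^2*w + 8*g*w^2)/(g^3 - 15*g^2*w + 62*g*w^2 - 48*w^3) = g/(g - 6*w)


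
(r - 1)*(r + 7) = r^2 + 6*r - 7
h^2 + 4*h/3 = h*(h + 4/3)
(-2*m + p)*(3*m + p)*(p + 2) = -6*m^2*p - 12*m^2 + m*p^2 + 2*m*p + p^3 + 2*p^2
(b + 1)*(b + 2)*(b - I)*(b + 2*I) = b^4 + 3*b^3 + I*b^3 + 4*b^2 + 3*I*b^2 + 6*b + 2*I*b + 4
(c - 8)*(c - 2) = c^2 - 10*c + 16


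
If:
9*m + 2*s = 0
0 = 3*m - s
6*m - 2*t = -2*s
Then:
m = 0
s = 0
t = 0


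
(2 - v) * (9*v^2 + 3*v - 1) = -9*v^3 + 15*v^2 + 7*v - 2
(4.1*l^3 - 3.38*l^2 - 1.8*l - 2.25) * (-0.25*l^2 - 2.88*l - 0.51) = -1.025*l^5 - 10.963*l^4 + 8.0934*l^3 + 7.4703*l^2 + 7.398*l + 1.1475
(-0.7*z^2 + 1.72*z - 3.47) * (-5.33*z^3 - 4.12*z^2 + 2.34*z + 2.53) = 3.731*z^5 - 6.2836*z^4 + 9.7707*z^3 + 16.5502*z^2 - 3.7682*z - 8.7791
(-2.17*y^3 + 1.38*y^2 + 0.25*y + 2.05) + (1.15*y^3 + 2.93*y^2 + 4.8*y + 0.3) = -1.02*y^3 + 4.31*y^2 + 5.05*y + 2.35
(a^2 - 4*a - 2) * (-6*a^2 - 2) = -6*a^4 + 24*a^3 + 10*a^2 + 8*a + 4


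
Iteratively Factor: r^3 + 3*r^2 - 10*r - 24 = (r + 2)*(r^2 + r - 12) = (r + 2)*(r + 4)*(r - 3)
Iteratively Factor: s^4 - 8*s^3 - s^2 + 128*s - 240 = (s + 4)*(s^3 - 12*s^2 + 47*s - 60) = (s - 5)*(s + 4)*(s^2 - 7*s + 12) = (s - 5)*(s - 3)*(s + 4)*(s - 4)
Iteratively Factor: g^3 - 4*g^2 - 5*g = (g + 1)*(g^2 - 5*g) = g*(g + 1)*(g - 5)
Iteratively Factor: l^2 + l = (l + 1)*(l)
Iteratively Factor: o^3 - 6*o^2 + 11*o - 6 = (o - 2)*(o^2 - 4*o + 3) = (o - 3)*(o - 2)*(o - 1)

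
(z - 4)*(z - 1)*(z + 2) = z^3 - 3*z^2 - 6*z + 8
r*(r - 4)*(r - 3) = r^3 - 7*r^2 + 12*r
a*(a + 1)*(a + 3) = a^3 + 4*a^2 + 3*a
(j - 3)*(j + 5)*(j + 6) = j^3 + 8*j^2 - 3*j - 90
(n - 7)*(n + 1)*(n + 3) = n^3 - 3*n^2 - 25*n - 21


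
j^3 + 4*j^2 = j^2*(j + 4)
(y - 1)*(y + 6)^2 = y^3 + 11*y^2 + 24*y - 36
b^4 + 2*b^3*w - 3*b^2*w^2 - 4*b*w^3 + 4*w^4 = (b - w)^2*(b + 2*w)^2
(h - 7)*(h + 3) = h^2 - 4*h - 21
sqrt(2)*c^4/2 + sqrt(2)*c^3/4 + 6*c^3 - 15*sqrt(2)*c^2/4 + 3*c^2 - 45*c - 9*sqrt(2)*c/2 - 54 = (c - 3)*(c + 3/2)*(c + 6*sqrt(2))*(sqrt(2)*c/2 + sqrt(2))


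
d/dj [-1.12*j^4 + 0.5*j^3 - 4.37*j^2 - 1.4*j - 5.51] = -4.48*j^3 + 1.5*j^2 - 8.74*j - 1.4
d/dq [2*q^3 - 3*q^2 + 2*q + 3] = 6*q^2 - 6*q + 2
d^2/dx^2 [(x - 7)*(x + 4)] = 2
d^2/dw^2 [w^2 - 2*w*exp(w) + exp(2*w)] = -2*w*exp(w) + 4*exp(2*w) - 4*exp(w) + 2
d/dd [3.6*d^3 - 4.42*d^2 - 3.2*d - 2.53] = 10.8*d^2 - 8.84*d - 3.2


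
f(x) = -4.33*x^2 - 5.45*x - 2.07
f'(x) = -8.66*x - 5.45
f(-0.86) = -0.59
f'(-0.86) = 2.00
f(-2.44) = -14.55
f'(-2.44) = 15.68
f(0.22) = -3.48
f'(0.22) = -7.36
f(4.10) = -97.20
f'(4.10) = -40.96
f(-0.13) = -1.43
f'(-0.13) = -4.32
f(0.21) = -3.41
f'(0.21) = -7.27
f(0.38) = -4.77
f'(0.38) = -8.74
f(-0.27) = -0.91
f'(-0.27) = -3.11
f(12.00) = -690.99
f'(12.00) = -109.37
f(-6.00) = -125.25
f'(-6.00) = 46.51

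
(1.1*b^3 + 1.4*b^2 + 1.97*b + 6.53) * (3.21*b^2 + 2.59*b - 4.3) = 3.531*b^5 + 7.343*b^4 + 5.2197*b^3 + 20.0436*b^2 + 8.4417*b - 28.079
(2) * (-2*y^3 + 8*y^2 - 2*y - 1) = -4*y^3 + 16*y^2 - 4*y - 2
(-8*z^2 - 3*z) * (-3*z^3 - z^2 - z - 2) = 24*z^5 + 17*z^4 + 11*z^3 + 19*z^2 + 6*z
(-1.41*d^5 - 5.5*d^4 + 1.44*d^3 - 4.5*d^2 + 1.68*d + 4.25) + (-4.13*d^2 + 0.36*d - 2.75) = -1.41*d^5 - 5.5*d^4 + 1.44*d^3 - 8.63*d^2 + 2.04*d + 1.5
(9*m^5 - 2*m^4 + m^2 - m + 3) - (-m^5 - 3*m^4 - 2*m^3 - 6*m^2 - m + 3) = 10*m^5 + m^4 + 2*m^3 + 7*m^2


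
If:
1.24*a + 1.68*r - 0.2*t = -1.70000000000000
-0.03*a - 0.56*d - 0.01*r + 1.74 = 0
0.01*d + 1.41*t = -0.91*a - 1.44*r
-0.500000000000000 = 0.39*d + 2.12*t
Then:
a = -19.14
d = 3.90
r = 13.00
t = -0.95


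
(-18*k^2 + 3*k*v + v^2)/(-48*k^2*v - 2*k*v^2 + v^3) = (-3*k + v)/(v*(-8*k + v))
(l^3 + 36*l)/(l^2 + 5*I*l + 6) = l*(l - 6*I)/(l - I)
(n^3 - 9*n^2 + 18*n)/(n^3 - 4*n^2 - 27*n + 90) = n/(n + 5)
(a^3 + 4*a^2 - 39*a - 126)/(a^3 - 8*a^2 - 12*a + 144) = (a^2 + 10*a + 21)/(a^2 - 2*a - 24)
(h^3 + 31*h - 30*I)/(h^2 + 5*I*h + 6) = h - 5*I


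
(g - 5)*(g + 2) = g^2 - 3*g - 10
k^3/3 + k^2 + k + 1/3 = (k/3 + 1/3)*(k + 1)^2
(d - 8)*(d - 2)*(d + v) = d^3 + d^2*v - 10*d^2 - 10*d*v + 16*d + 16*v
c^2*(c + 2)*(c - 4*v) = c^4 - 4*c^3*v + 2*c^3 - 8*c^2*v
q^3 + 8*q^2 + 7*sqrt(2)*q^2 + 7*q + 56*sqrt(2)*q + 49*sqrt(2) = (q + 1)*(q + 7)*(q + 7*sqrt(2))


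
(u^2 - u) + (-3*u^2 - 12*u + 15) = -2*u^2 - 13*u + 15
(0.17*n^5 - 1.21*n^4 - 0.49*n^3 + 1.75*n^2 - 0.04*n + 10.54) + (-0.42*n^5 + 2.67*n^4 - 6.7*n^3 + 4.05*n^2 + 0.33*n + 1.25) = -0.25*n^5 + 1.46*n^4 - 7.19*n^3 + 5.8*n^2 + 0.29*n + 11.79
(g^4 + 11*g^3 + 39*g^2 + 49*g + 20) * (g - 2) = g^5 + 9*g^4 + 17*g^3 - 29*g^2 - 78*g - 40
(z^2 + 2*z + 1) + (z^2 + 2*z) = 2*z^2 + 4*z + 1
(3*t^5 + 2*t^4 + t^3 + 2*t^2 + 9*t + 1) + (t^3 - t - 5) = 3*t^5 + 2*t^4 + 2*t^3 + 2*t^2 + 8*t - 4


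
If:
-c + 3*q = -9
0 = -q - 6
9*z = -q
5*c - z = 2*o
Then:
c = -9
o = -137/6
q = -6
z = 2/3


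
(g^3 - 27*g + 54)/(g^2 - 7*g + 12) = (g^2 + 3*g - 18)/(g - 4)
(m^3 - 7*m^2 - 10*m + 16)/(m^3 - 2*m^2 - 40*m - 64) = (m - 1)/(m + 4)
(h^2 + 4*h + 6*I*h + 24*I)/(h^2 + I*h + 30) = (h + 4)/(h - 5*I)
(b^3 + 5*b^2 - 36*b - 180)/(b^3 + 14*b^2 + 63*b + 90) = (b - 6)/(b + 3)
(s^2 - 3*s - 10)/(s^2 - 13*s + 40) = (s + 2)/(s - 8)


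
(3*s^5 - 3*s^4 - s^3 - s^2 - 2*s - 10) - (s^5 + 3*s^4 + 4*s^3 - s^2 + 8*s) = 2*s^5 - 6*s^4 - 5*s^3 - 10*s - 10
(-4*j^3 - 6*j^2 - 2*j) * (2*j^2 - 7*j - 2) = -8*j^5 + 16*j^4 + 46*j^3 + 26*j^2 + 4*j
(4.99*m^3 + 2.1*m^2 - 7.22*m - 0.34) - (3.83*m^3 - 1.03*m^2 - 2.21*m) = 1.16*m^3 + 3.13*m^2 - 5.01*m - 0.34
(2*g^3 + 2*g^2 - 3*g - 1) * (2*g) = 4*g^4 + 4*g^3 - 6*g^2 - 2*g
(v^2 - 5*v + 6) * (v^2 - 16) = v^4 - 5*v^3 - 10*v^2 + 80*v - 96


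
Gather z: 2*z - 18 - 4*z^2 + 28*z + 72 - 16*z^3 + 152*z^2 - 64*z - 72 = -16*z^3 + 148*z^2 - 34*z - 18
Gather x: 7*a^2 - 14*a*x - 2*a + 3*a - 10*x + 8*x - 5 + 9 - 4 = 7*a^2 + a + x*(-14*a - 2)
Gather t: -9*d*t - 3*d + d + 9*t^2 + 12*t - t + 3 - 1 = -2*d + 9*t^2 + t*(11 - 9*d) + 2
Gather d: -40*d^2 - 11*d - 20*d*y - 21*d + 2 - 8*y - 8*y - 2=-40*d^2 + d*(-20*y - 32) - 16*y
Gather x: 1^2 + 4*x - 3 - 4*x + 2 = 0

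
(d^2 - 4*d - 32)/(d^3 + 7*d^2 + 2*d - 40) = (d - 8)/(d^2 + 3*d - 10)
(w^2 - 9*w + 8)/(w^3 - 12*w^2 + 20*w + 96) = (w - 1)/(w^2 - 4*w - 12)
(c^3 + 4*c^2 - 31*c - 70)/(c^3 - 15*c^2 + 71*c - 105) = (c^2 + 9*c + 14)/(c^2 - 10*c + 21)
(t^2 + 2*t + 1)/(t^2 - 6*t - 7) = (t + 1)/(t - 7)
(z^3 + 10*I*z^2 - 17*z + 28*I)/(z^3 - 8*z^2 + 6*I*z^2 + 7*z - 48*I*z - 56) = (z + 4*I)/(z - 8)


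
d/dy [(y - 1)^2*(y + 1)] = (y - 1)*(3*y + 1)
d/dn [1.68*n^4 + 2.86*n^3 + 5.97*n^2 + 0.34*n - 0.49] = 6.72*n^3 + 8.58*n^2 + 11.94*n + 0.34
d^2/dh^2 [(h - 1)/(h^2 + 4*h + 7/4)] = 32*(16*(h - 1)*(h + 2)^2 - 3*(h + 1)*(4*h^2 + 16*h + 7))/(4*h^2 + 16*h + 7)^3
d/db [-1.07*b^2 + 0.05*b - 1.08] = 0.05 - 2.14*b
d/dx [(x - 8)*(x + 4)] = 2*x - 4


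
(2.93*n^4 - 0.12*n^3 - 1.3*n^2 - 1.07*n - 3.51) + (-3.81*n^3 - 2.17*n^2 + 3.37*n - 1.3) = 2.93*n^4 - 3.93*n^3 - 3.47*n^2 + 2.3*n - 4.81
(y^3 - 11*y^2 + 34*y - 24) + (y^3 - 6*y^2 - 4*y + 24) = 2*y^3 - 17*y^2 + 30*y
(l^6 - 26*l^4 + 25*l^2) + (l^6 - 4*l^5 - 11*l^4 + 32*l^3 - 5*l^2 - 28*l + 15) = 2*l^6 - 4*l^5 - 37*l^4 + 32*l^3 + 20*l^2 - 28*l + 15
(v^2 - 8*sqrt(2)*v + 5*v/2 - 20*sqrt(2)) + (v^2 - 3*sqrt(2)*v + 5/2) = 2*v^2 - 11*sqrt(2)*v + 5*v/2 - 20*sqrt(2) + 5/2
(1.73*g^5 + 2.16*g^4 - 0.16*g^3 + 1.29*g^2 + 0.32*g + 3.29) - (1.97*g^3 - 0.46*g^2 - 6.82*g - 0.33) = 1.73*g^5 + 2.16*g^4 - 2.13*g^3 + 1.75*g^2 + 7.14*g + 3.62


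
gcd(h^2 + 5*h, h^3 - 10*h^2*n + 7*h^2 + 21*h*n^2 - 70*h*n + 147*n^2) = 1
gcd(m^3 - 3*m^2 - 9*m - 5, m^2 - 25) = m - 5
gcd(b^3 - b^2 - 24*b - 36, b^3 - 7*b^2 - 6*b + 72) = b^2 - 3*b - 18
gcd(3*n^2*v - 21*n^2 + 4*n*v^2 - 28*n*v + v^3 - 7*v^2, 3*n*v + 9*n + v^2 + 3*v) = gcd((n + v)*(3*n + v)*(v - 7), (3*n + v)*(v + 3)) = 3*n + v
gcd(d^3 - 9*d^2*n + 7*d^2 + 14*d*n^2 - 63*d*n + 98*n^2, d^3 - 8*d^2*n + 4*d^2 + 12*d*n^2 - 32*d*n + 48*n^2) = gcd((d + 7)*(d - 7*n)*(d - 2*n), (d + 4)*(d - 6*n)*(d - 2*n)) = d - 2*n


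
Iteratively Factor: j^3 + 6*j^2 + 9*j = (j + 3)*(j^2 + 3*j) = j*(j + 3)*(j + 3)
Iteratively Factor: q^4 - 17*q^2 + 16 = (q + 1)*(q^3 - q^2 - 16*q + 16) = (q - 1)*(q + 1)*(q^2 - 16) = (q - 1)*(q + 1)*(q + 4)*(q - 4)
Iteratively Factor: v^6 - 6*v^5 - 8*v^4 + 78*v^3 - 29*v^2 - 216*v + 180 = (v - 3)*(v^5 - 3*v^4 - 17*v^3 + 27*v^2 + 52*v - 60) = (v - 3)*(v + 3)*(v^4 - 6*v^3 + v^2 + 24*v - 20) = (v - 5)*(v - 3)*(v + 3)*(v^3 - v^2 - 4*v + 4) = (v - 5)*(v - 3)*(v - 1)*(v + 3)*(v^2 - 4) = (v - 5)*(v - 3)*(v - 2)*(v - 1)*(v + 3)*(v + 2)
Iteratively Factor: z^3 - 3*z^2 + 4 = (z - 2)*(z^2 - z - 2) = (z - 2)*(z + 1)*(z - 2)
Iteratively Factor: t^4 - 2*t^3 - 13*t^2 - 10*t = (t + 1)*(t^3 - 3*t^2 - 10*t) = (t + 1)*(t + 2)*(t^2 - 5*t) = t*(t + 1)*(t + 2)*(t - 5)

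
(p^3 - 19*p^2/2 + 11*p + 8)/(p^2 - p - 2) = (p^2 - 15*p/2 - 4)/(p + 1)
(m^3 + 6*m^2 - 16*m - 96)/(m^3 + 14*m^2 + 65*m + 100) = (m^2 + 2*m - 24)/(m^2 + 10*m + 25)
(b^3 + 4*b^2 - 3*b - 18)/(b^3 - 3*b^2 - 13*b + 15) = (b^2 + b - 6)/(b^2 - 6*b + 5)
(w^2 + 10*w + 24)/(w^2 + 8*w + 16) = (w + 6)/(w + 4)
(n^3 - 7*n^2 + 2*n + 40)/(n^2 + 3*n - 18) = (n^3 - 7*n^2 + 2*n + 40)/(n^2 + 3*n - 18)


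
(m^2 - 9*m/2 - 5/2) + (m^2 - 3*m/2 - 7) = 2*m^2 - 6*m - 19/2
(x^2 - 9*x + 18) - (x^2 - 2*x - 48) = 66 - 7*x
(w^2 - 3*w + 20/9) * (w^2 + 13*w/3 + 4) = w^4 + 4*w^3/3 - 61*w^2/9 - 64*w/27 + 80/9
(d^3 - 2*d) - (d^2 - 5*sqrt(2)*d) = d^3 - d^2 - 2*d + 5*sqrt(2)*d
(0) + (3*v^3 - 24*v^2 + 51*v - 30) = 3*v^3 - 24*v^2 + 51*v - 30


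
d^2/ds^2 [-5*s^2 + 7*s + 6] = -10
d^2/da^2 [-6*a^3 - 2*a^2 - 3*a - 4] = -36*a - 4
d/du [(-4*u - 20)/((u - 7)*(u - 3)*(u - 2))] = 4*(2*u^3 + 3*u^2 - 120*u + 247)/(u^6 - 24*u^5 + 226*u^4 - 1068*u^3 + 2689*u^2 - 3444*u + 1764)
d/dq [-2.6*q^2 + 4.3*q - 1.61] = 4.3 - 5.2*q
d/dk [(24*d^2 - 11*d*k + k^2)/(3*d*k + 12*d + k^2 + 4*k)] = ((-11*d + 2*k)*(3*d*k + 12*d + k^2 + 4*k) - (3*d + 2*k + 4)*(24*d^2 - 11*d*k + k^2))/(3*d*k + 12*d + k^2 + 4*k)^2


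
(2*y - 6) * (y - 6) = 2*y^2 - 18*y + 36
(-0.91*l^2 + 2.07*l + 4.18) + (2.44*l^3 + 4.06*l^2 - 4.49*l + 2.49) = 2.44*l^3 + 3.15*l^2 - 2.42*l + 6.67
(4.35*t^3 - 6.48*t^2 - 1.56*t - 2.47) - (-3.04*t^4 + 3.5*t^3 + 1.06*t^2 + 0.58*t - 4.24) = 3.04*t^4 + 0.85*t^3 - 7.54*t^2 - 2.14*t + 1.77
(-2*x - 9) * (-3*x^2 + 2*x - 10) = 6*x^3 + 23*x^2 + 2*x + 90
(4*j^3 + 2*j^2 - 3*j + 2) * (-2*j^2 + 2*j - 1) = -8*j^5 + 4*j^4 + 6*j^3 - 12*j^2 + 7*j - 2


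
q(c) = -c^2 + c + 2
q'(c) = 1 - 2*c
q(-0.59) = 1.06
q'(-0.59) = 2.18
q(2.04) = -0.12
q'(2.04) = -3.08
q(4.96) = -17.64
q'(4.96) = -8.92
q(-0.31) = 1.59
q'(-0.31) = 1.62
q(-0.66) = 0.90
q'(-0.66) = 2.32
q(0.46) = 2.25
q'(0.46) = 0.08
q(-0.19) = 1.77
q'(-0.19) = 1.38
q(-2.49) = -6.69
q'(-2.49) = 5.98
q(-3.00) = -10.00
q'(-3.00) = 7.00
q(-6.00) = -40.00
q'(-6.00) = 13.00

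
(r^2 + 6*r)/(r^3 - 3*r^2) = (r + 6)/(r*(r - 3))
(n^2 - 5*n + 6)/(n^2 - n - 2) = (n - 3)/(n + 1)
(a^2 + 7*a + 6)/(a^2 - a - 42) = (a + 1)/(a - 7)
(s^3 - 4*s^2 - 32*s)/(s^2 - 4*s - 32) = s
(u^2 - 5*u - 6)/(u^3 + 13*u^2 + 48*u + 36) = (u - 6)/(u^2 + 12*u + 36)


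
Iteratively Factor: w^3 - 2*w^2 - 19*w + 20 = (w - 1)*(w^2 - w - 20) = (w - 1)*(w + 4)*(w - 5)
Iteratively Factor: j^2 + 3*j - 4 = (j - 1)*(j + 4)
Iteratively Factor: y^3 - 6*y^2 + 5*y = (y)*(y^2 - 6*y + 5) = y*(y - 1)*(y - 5)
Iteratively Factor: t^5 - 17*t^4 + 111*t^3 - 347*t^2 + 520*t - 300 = (t - 2)*(t^4 - 15*t^3 + 81*t^2 - 185*t + 150) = (t - 2)^2*(t^3 - 13*t^2 + 55*t - 75) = (t - 3)*(t - 2)^2*(t^2 - 10*t + 25) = (t - 5)*(t - 3)*(t - 2)^2*(t - 5)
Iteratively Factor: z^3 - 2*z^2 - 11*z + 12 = (z - 1)*(z^2 - z - 12) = (z - 1)*(z + 3)*(z - 4)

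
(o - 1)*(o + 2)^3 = o^4 + 5*o^3 + 6*o^2 - 4*o - 8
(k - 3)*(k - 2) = k^2 - 5*k + 6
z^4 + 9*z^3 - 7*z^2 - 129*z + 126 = (z - 3)*(z - 1)*(z + 6)*(z + 7)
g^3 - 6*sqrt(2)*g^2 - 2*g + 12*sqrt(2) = (g - 6*sqrt(2))*(g - sqrt(2))*(g + sqrt(2))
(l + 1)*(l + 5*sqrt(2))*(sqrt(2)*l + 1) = sqrt(2)*l^3 + sqrt(2)*l^2 + 11*l^2 + 5*sqrt(2)*l + 11*l + 5*sqrt(2)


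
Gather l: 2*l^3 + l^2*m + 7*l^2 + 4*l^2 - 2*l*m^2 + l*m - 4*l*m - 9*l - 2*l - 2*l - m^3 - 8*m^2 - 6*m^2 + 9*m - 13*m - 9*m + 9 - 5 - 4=2*l^3 + l^2*(m + 11) + l*(-2*m^2 - 3*m - 13) - m^3 - 14*m^2 - 13*m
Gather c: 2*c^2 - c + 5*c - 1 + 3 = 2*c^2 + 4*c + 2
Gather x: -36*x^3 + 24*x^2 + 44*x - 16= -36*x^3 + 24*x^2 + 44*x - 16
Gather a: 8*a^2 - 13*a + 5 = 8*a^2 - 13*a + 5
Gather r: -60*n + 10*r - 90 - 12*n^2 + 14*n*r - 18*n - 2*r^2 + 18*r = -12*n^2 - 78*n - 2*r^2 + r*(14*n + 28) - 90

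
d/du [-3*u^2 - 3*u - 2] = -6*u - 3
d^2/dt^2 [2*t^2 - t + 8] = 4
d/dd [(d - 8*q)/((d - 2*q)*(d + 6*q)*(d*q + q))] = ((-d + 8*q)*(d + 1)*(d - 2*q) + (-d + 8*q)*(d + 1)*(d + 6*q) + (d + 1)*(d - 2*q)*(d + 6*q) - (d - 8*q)*(d - 2*q)*(d + 6*q))/(q*(d + 1)^2*(d - 2*q)^2*(d + 6*q)^2)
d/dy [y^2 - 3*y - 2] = 2*y - 3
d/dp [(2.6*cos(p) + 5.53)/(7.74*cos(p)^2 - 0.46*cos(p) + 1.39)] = (20.124*cos(p)^2 + 85.6044*cos(p) - 6.1578)*sin(p)/(59.9076*cos(p)^4 - 7.1208*cos(p)^3 + 21.7288*cos(p)^2 - 1.2788*cos(p) + 1.9321)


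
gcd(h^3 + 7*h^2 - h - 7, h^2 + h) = h + 1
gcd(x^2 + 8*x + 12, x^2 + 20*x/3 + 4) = x + 6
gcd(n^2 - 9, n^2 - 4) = 1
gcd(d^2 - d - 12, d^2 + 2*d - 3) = d + 3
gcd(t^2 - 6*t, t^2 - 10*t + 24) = t - 6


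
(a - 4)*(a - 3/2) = a^2 - 11*a/2 + 6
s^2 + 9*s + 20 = (s + 4)*(s + 5)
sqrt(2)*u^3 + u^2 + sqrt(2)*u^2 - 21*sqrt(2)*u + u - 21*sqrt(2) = (u - 3*sqrt(2))*(u + 7*sqrt(2)/2)*(sqrt(2)*u + sqrt(2))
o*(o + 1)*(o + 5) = o^3 + 6*o^2 + 5*o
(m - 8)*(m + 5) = m^2 - 3*m - 40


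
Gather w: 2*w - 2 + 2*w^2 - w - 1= 2*w^2 + w - 3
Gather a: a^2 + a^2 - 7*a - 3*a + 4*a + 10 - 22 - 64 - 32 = 2*a^2 - 6*a - 108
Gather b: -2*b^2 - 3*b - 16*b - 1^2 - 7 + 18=-2*b^2 - 19*b + 10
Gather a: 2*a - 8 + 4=2*a - 4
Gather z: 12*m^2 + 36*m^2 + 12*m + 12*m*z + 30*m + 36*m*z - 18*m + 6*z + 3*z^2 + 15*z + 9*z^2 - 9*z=48*m^2 + 24*m + 12*z^2 + z*(48*m + 12)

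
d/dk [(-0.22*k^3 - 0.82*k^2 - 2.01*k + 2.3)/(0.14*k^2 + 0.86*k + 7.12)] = (-0.0308*k^4 - 0.3784*k^3 - 5.123*k^2 - 12.3208*k - 16.2892)/(0.0196*k^4 + 0.2408*k^3 + 2.7332*k^2 + 12.2464*k + 50.6944)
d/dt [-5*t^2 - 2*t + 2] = -10*t - 2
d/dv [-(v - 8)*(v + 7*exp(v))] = -7*v*exp(v) - 2*v + 49*exp(v) + 8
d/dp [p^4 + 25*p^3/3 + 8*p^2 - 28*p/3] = 4*p^3 + 25*p^2 + 16*p - 28/3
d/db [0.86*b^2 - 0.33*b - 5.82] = 1.72*b - 0.33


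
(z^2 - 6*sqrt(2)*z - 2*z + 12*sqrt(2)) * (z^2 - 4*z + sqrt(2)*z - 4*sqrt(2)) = z^4 - 5*sqrt(2)*z^3 - 6*z^3 - 4*z^2 + 30*sqrt(2)*z^2 - 40*sqrt(2)*z + 72*z - 96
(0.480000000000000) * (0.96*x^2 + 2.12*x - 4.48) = 0.4608*x^2 + 1.0176*x - 2.1504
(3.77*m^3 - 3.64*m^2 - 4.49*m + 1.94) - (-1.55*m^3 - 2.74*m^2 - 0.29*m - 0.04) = 5.32*m^3 - 0.9*m^2 - 4.2*m + 1.98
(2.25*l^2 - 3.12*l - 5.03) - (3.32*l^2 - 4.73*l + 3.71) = -1.07*l^2 + 1.61*l - 8.74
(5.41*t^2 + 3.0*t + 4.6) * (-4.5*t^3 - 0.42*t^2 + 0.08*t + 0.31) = -24.345*t^5 - 15.7722*t^4 - 21.5272*t^3 - 0.0148999999999997*t^2 + 1.298*t + 1.426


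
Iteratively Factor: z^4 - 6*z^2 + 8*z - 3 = (z - 1)*(z^3 + z^2 - 5*z + 3) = (z - 1)^2*(z^2 + 2*z - 3) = (z - 1)^2*(z + 3)*(z - 1)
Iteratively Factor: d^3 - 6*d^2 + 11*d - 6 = (d - 3)*(d^2 - 3*d + 2) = (d - 3)*(d - 1)*(d - 2)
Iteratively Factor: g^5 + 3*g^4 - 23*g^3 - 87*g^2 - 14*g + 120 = (g + 2)*(g^4 + g^3 - 25*g^2 - 37*g + 60) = (g - 5)*(g + 2)*(g^3 + 6*g^2 + 5*g - 12) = (g - 5)*(g - 1)*(g + 2)*(g^2 + 7*g + 12) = (g - 5)*(g - 1)*(g + 2)*(g + 3)*(g + 4)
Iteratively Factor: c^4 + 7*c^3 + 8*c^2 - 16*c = (c + 4)*(c^3 + 3*c^2 - 4*c) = c*(c + 4)*(c^2 + 3*c - 4) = c*(c - 1)*(c + 4)*(c + 4)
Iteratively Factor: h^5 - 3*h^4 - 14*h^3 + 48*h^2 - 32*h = (h - 2)*(h^4 - h^3 - 16*h^2 + 16*h) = h*(h - 2)*(h^3 - h^2 - 16*h + 16) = h*(h - 2)*(h - 1)*(h^2 - 16) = h*(h - 4)*(h - 2)*(h - 1)*(h + 4)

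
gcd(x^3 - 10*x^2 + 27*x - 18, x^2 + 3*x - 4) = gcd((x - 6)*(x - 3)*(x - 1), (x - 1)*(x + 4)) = x - 1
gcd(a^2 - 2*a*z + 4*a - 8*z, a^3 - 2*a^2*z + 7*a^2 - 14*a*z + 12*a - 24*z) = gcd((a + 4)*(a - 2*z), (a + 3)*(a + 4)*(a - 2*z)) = -a^2 + 2*a*z - 4*a + 8*z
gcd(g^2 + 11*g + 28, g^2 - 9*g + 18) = 1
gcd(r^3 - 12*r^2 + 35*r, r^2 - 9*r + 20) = r - 5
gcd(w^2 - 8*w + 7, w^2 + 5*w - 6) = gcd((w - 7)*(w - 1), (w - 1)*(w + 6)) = w - 1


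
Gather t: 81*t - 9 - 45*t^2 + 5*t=-45*t^2 + 86*t - 9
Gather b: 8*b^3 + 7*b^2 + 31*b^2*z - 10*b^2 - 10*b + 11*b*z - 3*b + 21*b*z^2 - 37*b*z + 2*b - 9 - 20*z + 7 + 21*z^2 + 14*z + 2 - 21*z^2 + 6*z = 8*b^3 + b^2*(31*z - 3) + b*(21*z^2 - 26*z - 11)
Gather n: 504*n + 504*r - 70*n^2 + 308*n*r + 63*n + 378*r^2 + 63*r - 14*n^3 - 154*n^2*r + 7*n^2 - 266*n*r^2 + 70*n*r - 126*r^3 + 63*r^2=-14*n^3 + n^2*(-154*r - 63) + n*(-266*r^2 + 378*r + 567) - 126*r^3 + 441*r^2 + 567*r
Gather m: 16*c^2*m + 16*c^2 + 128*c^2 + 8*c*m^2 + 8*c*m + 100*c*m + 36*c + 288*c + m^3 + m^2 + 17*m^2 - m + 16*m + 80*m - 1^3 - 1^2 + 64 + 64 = 144*c^2 + 324*c + m^3 + m^2*(8*c + 18) + m*(16*c^2 + 108*c + 95) + 126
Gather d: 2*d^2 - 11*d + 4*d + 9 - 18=2*d^2 - 7*d - 9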